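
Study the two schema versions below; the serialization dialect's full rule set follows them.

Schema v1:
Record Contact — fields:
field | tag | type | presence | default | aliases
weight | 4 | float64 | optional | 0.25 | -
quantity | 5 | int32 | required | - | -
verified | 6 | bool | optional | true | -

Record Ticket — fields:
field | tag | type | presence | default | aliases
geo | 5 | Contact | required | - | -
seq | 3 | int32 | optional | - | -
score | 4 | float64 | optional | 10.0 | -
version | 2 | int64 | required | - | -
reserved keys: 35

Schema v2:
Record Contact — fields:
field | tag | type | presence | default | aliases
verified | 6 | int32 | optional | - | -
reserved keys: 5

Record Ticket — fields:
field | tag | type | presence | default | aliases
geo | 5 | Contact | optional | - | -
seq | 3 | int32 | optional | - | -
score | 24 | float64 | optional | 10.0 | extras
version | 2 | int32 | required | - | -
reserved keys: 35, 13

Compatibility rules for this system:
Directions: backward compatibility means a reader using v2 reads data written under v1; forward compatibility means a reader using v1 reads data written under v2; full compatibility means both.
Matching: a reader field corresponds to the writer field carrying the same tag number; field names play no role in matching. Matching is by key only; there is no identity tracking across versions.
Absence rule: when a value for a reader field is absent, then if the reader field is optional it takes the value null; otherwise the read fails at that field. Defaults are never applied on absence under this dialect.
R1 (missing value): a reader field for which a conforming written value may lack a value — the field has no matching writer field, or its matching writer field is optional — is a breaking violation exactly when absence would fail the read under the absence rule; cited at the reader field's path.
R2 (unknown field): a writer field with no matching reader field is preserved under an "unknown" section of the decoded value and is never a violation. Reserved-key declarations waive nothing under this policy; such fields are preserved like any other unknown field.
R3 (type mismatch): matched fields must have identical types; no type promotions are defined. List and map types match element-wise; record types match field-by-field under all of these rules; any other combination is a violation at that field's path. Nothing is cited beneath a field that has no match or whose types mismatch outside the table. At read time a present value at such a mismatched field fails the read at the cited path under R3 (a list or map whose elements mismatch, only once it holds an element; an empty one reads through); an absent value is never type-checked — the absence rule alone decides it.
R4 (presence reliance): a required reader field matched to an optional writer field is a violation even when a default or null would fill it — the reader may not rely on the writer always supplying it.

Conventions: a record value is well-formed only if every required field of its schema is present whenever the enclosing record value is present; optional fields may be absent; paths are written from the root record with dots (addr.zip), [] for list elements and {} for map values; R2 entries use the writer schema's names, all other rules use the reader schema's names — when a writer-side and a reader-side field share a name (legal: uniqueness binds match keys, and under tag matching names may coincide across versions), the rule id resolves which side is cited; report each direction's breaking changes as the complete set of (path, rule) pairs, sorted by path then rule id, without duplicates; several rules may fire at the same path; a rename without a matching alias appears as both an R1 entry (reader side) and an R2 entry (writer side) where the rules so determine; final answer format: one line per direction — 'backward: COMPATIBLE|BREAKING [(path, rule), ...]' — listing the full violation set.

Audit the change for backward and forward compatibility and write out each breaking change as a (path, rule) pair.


backward: BREAKING [(geo.verified, R3), (version, R3)]; forward: BREAKING [(geo, R1), (geo, R4), (geo.quantity, R1), (geo.verified, R3), (version, R3)]

in Ticket below, arrows point writer -> reader
backward pass over Ticket, reader schema v2, writer schema v1:
  geo: paired with writer geo (Contact -> Contact; writer required)
  seq: paired with writer seq (int32 -> int32; writer optional)
  score: no writer match
  version: paired with writer version (int64 -> int32; writer required)
  leftover writer field: score
  geo.verified: paired with writer geo.verified (bool -> int32; writer optional)
  leftover writer field: geo.weight
  leftover writer field: geo.quantity
  R3 fires at geo.verified
  R3 fires at version
  backward on Ticket therefore BREAKING (2)
forward pass over Ticket, reader schema v1, writer schema v2:
  geo: paired with writer geo (Contact -> Contact; writer optional)
  seq: paired with writer seq (int32 -> int32; writer optional)
  score: no writer match
  version: paired with writer version (int32 -> int64; writer required)
  leftover writer field: score
  geo.weight: no writer match
  geo.quantity: no writer match
  geo.verified: paired with writer geo.verified (int32 -> bool; writer optional)
  R1 fires at geo
  R4 fires at geo
  R1 fires at geo.quantity
  R3 fires at geo.verified
  R3 fires at version
  forward on Ticket therefore BREAKING (5)


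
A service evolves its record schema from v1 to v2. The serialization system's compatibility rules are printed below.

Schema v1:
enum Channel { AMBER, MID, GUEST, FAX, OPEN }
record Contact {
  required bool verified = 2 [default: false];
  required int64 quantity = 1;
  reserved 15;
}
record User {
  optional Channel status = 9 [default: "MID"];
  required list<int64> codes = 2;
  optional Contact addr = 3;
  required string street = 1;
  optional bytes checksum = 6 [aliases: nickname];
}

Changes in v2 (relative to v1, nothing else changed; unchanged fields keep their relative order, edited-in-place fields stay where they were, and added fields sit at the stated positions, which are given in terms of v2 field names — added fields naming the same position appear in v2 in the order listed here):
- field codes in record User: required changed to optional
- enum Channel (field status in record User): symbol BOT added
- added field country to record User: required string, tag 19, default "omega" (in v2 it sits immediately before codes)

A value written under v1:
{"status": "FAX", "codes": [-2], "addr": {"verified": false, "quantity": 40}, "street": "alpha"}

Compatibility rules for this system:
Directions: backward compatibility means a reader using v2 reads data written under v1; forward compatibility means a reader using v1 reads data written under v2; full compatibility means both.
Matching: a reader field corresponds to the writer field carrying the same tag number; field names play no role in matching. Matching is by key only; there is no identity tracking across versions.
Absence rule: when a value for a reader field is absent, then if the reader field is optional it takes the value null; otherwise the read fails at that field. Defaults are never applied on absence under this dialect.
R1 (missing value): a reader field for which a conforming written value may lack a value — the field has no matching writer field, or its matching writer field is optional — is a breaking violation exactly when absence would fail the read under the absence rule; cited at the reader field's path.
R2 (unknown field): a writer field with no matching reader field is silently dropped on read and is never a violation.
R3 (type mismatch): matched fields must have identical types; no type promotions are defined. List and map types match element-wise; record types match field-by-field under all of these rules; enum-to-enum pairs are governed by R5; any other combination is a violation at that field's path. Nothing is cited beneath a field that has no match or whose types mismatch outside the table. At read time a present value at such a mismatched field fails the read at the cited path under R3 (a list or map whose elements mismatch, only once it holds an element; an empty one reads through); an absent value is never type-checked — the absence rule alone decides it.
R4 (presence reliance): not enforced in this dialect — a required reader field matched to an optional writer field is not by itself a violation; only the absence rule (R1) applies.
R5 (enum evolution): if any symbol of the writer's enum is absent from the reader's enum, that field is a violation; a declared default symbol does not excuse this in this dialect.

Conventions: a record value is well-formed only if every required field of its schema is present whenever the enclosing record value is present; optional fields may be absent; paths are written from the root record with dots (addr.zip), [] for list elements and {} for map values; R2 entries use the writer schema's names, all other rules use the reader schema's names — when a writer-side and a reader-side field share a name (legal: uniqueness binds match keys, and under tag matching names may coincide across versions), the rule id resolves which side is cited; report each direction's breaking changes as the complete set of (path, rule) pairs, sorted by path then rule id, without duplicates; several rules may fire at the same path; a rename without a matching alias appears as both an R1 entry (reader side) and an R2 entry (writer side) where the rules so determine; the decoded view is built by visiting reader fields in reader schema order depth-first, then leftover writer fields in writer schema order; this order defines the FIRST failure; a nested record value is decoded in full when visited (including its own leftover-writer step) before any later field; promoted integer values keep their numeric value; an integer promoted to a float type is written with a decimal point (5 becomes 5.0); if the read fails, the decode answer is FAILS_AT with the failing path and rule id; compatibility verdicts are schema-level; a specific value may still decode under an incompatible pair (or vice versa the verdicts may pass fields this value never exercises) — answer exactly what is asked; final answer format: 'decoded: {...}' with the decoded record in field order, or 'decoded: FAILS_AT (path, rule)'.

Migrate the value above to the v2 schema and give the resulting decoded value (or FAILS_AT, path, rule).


in User below, arrows point writer -> reader
decode walk for User under reader schema v2:
  status := "FAX"
  read fails at country under R1 (no fill)
  => FAILS_AT (country, R1)
diffs on User not affecting the asked answer:
  field codes in record User: required changed to optional -> shifts the User verdicts, not this decode
  enum Channel (field status in record User): symbol BOT added -> shifts the User verdicts, not this decode

decoded: FAILS_AT (country, R1)


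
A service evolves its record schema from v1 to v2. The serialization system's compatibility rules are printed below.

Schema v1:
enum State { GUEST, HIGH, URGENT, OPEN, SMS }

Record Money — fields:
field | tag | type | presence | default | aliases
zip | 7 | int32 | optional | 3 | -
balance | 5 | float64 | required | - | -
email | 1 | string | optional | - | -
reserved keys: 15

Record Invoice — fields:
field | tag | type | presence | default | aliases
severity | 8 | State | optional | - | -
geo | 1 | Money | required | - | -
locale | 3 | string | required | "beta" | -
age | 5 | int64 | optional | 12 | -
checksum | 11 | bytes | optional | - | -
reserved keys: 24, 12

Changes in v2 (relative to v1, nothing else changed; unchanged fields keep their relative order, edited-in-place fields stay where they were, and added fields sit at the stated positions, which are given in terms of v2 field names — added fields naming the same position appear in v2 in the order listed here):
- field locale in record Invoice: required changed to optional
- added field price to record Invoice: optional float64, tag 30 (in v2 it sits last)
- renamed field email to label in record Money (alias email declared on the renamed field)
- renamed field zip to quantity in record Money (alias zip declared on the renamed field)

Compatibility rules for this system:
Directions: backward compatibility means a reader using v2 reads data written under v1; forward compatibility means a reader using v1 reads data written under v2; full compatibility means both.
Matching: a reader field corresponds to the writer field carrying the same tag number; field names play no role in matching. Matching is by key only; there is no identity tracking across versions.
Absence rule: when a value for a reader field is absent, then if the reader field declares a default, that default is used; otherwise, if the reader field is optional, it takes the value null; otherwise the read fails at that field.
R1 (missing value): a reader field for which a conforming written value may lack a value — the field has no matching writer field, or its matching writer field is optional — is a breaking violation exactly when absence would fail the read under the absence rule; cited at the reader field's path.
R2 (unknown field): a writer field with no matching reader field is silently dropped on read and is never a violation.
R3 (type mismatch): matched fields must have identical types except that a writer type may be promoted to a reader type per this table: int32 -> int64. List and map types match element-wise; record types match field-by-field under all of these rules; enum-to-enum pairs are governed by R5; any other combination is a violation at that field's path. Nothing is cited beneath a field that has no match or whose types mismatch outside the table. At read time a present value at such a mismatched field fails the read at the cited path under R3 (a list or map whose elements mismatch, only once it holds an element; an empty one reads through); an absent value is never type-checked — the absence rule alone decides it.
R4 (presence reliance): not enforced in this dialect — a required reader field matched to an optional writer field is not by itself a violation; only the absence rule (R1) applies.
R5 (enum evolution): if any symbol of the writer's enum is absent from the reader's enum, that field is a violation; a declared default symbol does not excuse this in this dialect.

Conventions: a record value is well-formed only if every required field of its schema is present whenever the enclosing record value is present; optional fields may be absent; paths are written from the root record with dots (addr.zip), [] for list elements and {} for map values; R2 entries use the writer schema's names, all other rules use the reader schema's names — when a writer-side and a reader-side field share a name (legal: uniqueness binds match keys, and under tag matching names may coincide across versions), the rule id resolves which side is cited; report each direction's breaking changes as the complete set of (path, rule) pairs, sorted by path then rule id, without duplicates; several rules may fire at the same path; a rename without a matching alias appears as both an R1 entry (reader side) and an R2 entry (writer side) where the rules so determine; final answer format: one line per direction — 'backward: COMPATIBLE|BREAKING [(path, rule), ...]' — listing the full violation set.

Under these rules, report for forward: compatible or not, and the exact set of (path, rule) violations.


in Invoice below, arrows point writer -> reader
checking forward for Invoice: reader v1 against writer v2:
  State -> State, writer optional: severity aligns to severity
  Money -> Money, writer required: geo aligns to geo
  string -> string, writer optional: locale aligns to locale
  int64 -> int64, writer optional: age aligns to age
  bytes -> bytes, writer optional: checksum aligns to checksum
  leftover writer field: price
  int32 -> int32, writer optional: geo.zip aligns to geo.quantity
  float64 -> float64, writer required: geo.balance aligns to geo.balance
  string -> string, writer optional: geo.email aligns to geo.label
  => no violations; forward on Invoice: COMPATIBLE
diffs on Invoice not affecting the asked answer:
  field locale in record Invoice: required changed to optional -> triggers nothing under Invoice's printed rules — same verdict
  added field price to record Invoice: optional float64, tag 30 (in v2 it sits last) -> triggers nothing under Invoice's printed rules — same verdict
  renamed field email to label in record Money (alias email declared on the renamed field) -> triggers nothing under Invoice's printed rules — same verdict
  renamed field zip to quantity in record Money (alias zip declared on the renamed field) -> triggers nothing under Invoice's printed rules — same verdict

forward: COMPATIBLE []


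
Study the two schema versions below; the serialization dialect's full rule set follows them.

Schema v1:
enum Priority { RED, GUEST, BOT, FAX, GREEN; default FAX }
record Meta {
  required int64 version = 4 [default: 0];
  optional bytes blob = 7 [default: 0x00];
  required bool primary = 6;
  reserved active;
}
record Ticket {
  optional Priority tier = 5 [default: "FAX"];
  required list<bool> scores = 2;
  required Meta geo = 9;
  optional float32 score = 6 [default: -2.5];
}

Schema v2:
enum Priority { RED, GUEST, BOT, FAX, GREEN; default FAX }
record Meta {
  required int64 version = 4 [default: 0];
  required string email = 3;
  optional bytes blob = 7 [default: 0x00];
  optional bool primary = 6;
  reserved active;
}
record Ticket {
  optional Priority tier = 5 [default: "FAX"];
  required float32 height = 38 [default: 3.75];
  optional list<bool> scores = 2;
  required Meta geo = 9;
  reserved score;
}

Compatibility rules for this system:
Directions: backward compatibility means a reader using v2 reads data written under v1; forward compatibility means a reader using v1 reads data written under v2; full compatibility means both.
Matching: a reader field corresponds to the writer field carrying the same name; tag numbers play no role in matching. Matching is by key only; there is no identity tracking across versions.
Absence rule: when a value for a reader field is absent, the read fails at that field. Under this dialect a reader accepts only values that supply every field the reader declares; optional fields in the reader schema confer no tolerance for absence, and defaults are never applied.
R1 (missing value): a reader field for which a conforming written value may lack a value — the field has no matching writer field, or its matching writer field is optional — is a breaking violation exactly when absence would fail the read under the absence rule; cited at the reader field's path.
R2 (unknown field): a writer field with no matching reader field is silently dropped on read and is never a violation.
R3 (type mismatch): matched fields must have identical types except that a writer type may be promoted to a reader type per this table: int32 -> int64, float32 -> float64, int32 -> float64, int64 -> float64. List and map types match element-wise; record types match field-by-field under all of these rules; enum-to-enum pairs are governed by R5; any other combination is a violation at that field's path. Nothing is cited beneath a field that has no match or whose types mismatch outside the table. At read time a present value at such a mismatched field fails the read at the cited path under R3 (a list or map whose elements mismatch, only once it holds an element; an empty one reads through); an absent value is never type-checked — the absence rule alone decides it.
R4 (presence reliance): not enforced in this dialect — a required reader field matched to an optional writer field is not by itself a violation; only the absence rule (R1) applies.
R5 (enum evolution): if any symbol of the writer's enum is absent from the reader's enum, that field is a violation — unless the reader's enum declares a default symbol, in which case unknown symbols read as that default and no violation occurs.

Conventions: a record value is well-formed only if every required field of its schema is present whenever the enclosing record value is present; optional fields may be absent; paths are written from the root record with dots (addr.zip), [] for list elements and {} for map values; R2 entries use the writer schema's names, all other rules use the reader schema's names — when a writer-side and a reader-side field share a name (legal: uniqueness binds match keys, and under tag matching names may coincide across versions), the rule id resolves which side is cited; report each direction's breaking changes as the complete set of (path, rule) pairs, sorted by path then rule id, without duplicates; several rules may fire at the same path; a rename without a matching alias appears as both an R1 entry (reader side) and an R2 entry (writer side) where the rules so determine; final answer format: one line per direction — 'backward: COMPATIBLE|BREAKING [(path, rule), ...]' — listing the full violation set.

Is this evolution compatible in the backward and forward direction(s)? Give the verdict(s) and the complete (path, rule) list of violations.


the writer's type comes first in each Ticket pair
backward analysis of Ticket with v2 as reader and v1 as writer:
  writer optional, Priority -> Priority: reader tier maps from writer tier
  height: no writer-side match
  writer required, list<bool> -> list<bool>: reader scores maps from writer scores
  writer required, Meta -> Meta: reader geo maps from writer geo
  score (writer side), unknown to reader
  writer required, int64 -> int64: reader geo.version maps from writer geo.version
  geo.email: no writer-side match
  writer optional, bytes -> bytes: reader geo.blob maps from writer geo.blob
  writer required, bool -> bool: reader geo.primary maps from writer geo.primary
  R1 fires at geo.blob
  R1 fires at geo.email
  R1 fires at height
  R1 fires at tier
  => 4 violation(s): backward is BREAKING for Ticket
forward analysis of Ticket with v1 as reader and v2 as writer:
  writer optional, Priority -> Priority: reader tier maps from writer tier
  writer optional, list<bool> -> list<bool>: reader scores maps from writer scores
  writer required, Meta -> Meta: reader geo maps from writer geo
  score: no writer-side match
  height (writer side), unknown to reader
  writer required, int64 -> int64: reader geo.version maps from writer geo.version
  writer optional, bytes -> bytes: reader geo.blob maps from writer geo.blob
  writer optional, bool -> bool: reader geo.primary maps from writer geo.primary
  geo.email (writer side), unknown to reader
  R1 fires at geo.blob
  R1 fires at geo.primary
  R1 fires at score
  R1 fires at scores
  R1 fires at tier
  => 5 violation(s): forward is BREAKING for Ticket

backward: BREAKING [(geo.blob, R1), (geo.email, R1), (height, R1), (tier, R1)]; forward: BREAKING [(geo.blob, R1), (geo.primary, R1), (score, R1), (scores, R1), (tier, R1)]


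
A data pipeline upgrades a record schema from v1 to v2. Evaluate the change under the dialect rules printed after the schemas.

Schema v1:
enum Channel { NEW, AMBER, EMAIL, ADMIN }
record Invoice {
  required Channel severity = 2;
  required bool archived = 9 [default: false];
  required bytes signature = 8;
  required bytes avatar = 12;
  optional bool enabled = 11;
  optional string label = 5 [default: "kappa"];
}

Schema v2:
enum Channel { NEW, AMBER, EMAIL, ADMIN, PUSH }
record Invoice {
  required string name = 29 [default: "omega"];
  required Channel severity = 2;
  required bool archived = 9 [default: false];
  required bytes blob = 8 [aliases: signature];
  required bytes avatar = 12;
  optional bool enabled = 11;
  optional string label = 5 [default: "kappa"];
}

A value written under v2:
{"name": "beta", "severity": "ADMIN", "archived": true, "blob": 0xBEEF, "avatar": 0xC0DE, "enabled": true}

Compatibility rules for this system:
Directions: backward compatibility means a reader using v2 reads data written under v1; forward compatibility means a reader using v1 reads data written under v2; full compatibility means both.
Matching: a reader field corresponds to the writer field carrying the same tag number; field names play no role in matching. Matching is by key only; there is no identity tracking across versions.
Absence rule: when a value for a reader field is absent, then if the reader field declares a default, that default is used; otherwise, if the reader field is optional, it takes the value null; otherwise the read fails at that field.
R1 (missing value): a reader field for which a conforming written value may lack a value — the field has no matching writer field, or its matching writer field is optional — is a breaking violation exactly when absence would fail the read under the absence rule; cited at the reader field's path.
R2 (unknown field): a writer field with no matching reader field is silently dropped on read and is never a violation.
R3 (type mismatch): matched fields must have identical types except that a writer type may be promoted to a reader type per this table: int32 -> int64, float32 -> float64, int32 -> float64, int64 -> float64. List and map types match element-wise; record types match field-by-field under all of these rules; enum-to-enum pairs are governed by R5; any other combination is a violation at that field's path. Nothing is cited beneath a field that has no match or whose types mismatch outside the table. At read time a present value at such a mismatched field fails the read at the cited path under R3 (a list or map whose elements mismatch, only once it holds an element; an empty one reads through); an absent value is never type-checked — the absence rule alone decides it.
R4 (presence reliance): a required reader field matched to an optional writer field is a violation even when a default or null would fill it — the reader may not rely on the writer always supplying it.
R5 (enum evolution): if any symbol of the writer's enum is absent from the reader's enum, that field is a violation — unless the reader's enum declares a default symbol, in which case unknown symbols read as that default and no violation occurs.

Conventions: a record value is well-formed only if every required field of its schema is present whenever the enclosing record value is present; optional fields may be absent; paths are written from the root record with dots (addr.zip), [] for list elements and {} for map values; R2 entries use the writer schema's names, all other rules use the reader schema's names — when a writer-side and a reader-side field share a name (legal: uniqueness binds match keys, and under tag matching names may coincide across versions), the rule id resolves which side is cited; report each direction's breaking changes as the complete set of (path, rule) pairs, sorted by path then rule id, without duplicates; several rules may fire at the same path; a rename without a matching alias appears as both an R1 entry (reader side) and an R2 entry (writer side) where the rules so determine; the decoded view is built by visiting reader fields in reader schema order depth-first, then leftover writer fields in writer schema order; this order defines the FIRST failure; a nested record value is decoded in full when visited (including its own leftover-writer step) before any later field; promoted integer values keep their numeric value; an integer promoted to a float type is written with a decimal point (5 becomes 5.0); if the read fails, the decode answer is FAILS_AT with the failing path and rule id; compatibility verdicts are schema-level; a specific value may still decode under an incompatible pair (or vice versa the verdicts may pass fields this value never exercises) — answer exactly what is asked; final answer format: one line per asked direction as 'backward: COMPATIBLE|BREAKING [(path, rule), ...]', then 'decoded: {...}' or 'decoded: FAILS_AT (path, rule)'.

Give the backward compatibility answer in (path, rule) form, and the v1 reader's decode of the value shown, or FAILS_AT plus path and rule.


backward: COMPATIBLE []; decoded: {"severity": "ADMIN", "archived": true, "signature": 0xBEEF, "avatar": 0xC0DE, "enabled": true, "label": "kappa"}

the writer's type comes first in each Invoice pair
backward analysis of Invoice with v2 as reader and v1 as writer:
  name: no writer match
  severity: paired with writer severity (Channel -> Channel; writer required)
  archived: paired with writer archived (bool -> bool; writer required)
  blob: paired with writer signature (bytes -> bytes; writer required)
  avatar: paired with writer avatar (bytes -> bytes; writer required)
  enabled: paired with writer enabled (bool -> bool; writer optional)
  label: paired with writer label (string -> string; writer optional)
  => backward: COMPATIBLE
migrating the Invoice value to v1:
  severity := "ADMIN"
  archived := true
  signature := 0xBEEF (from writer blob)
  avatar := 0xC0DE
  enabled := true
  label := "kappa" (missing; default applied)
  writer name: no reader field; dropped
  => decoded: {"severity": "ADMIN", "archived": true, "signature": 0xBEEF, "avatar": 0xC0DE, "enabled": true, "label": "kappa"}
remaining Invoice differences; none change what is asked:
  renamed field signature to blob in record Invoice (alias signature declared on the renamed field) -> no rule fires on it in Invoice's dialect; the asked verdict holds
  enum Channel (field severity in record Invoice): symbol PUSH added -> affects forward compatibility only, which is not asked
  added field name to record Invoice: required string, tag 29, default "omega" (in v2 it sits immediately before severity) -> no rule fires on it in Invoice's dialect; the asked verdict holds


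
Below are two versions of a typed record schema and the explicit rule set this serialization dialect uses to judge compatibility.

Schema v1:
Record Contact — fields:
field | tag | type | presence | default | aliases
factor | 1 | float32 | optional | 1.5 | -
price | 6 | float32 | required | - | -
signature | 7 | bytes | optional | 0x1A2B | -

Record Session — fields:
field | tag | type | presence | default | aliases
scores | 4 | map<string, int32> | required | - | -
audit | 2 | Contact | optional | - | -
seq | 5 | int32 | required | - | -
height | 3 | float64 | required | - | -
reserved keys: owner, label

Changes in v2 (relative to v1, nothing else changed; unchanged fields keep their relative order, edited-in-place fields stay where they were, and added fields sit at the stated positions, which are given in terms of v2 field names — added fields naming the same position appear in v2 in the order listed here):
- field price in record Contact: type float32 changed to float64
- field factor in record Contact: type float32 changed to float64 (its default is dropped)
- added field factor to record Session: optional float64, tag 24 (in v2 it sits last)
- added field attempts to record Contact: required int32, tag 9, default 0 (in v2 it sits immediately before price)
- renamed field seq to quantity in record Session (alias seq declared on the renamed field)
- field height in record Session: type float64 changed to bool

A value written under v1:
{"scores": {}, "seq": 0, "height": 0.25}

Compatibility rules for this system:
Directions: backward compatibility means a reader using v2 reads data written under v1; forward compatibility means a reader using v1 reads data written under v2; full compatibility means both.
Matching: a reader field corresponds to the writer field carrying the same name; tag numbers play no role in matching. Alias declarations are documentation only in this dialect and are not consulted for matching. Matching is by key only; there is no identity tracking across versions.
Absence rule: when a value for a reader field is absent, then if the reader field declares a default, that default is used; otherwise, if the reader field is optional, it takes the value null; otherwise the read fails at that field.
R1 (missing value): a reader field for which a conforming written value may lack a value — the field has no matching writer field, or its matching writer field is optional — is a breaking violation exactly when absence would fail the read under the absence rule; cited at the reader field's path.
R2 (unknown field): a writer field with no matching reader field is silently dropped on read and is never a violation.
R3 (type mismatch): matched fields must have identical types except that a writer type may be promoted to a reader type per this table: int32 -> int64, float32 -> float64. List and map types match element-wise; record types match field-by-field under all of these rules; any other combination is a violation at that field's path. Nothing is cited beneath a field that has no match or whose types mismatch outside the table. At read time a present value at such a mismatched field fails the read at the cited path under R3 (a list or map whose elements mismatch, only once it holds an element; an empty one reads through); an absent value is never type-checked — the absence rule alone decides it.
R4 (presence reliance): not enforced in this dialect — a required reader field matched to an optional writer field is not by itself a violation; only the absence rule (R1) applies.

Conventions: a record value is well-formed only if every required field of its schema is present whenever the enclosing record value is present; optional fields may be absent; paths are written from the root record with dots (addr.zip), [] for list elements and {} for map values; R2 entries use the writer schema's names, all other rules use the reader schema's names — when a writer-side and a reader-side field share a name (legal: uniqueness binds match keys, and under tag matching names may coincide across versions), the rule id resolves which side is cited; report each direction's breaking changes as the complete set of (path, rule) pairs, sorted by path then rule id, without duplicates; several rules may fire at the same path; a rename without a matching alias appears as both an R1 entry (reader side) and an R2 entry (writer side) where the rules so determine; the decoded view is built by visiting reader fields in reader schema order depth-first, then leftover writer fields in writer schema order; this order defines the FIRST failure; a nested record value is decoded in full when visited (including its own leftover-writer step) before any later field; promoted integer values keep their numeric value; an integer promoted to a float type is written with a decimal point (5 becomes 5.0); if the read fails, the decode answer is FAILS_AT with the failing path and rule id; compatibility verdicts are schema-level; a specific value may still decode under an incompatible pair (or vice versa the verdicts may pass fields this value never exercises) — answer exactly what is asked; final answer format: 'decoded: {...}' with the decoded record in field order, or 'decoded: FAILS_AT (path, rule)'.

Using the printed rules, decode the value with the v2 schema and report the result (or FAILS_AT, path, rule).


the writer's type comes first in each Session pair
decoding the Session value with the v2 reader:
  scores := {}
  audit := null (missing; optional => null)
  read fails at quantity under R1 (no fill)
  => FAILS_AT (quantity, R1)
ruling out the remaining Session differences:
  field price in record Contact: type float32 changed to float64 -> schema-level compatibility only; this Session value's decode is unchanged
  field factor in record Contact: type float32 changed to float64 (its default is dropped) -> schema-level compatibility only; this Session value's decode is unchanged
  added field attempts to record Contact: required int32, tag 9, default 0 (in v2 it sits immediately before price) -> triggers nothing under the printed rules; the Session answer is the same either way
  added field factor to record Session: optional float64, tag 24 (in v2 it sits last) -> triggers nothing under the printed rules; the Session answer is the same either way
  field height in record Session: type float64 changed to bool -> schema-level compatibility only; this Session value's decode is unchanged

decoded: FAILS_AT (quantity, R1)


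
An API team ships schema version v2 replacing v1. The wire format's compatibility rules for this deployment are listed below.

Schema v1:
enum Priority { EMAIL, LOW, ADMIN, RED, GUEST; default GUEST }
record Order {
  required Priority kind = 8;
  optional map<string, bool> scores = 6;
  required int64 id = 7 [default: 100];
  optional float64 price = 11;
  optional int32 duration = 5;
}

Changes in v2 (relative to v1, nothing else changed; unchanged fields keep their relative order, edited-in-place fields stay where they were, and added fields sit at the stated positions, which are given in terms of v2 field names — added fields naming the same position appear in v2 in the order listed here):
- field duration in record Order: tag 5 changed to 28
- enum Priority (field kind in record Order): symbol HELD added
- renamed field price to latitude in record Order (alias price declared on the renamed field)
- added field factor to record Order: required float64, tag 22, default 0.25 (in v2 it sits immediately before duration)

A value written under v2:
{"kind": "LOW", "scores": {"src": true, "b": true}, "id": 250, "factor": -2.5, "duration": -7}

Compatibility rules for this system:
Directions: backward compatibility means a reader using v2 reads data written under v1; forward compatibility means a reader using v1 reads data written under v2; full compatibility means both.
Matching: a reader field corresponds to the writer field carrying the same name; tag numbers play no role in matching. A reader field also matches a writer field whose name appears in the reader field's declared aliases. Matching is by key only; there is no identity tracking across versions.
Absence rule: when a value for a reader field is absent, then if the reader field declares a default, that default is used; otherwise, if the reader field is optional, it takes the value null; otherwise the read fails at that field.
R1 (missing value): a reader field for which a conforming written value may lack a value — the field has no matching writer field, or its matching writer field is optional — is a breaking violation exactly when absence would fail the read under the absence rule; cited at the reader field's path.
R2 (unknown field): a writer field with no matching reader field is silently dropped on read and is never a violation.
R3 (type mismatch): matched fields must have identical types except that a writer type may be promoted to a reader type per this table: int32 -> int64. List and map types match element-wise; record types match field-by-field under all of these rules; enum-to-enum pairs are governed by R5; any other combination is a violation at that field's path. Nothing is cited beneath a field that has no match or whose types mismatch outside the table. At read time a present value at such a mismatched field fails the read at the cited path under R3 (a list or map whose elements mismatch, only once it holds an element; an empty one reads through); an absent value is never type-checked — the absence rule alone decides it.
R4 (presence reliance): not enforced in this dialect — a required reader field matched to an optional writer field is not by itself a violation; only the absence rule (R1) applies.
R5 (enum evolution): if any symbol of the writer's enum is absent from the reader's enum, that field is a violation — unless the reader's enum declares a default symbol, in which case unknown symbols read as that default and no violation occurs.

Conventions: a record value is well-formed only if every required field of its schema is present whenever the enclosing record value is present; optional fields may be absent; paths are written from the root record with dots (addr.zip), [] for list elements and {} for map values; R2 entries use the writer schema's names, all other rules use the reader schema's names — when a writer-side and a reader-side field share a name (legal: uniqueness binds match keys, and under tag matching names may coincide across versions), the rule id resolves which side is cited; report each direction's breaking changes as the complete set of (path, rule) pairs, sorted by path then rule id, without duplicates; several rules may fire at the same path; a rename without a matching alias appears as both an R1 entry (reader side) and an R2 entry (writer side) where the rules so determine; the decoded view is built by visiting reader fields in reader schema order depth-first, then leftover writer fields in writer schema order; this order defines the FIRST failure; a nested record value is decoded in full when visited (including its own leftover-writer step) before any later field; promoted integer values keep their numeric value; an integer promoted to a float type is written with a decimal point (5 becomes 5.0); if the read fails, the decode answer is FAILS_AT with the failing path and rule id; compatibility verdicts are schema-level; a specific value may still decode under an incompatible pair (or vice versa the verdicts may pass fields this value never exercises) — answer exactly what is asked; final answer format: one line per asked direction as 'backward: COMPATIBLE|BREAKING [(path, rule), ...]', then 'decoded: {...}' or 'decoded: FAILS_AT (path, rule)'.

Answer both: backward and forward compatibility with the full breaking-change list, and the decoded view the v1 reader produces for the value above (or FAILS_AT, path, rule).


arrows below run writer -> reader for Order
checking backward for Order: reader v2 against writer v1:
  kind <- kind (Priority -> Priority, writer required)
  scores <- scores (map<string, bool> -> map<string, bool>, writer optional)
  id <- id (int64 -> int64, writer required)
  latitude <- price (float64 -> float64, writer optional)
  factor: no writer-side match
  duration <- duration (int32 -> int32, writer optional)
  => backward: COMPATIBLE
checking forward for Order: reader v1 against writer v2:
  kind <- kind (Priority -> Priority, writer required)
  scores <- scores (map<string, bool> -> map<string, bool>, writer optional)
  id <- id (int64 -> int64, writer required)
  price: no writer-side match
  duration <- duration (int32 -> int32, writer optional)
  writer field latitude has no reader counterpart
  writer field factor has no reader counterpart
  => forward: COMPATIBLE
decode (reader v1):
  kind := "LOW"
  scores := {"src": true, "b": true}
  id := 250
  price := null (not supplied -> null)
  duration := -7
  writer factor: unmatched, discarded
  => decoded: {"kind": "LOW", "scores": {"src": true, "b": true}, "id": 250, "price": null, "duration": -7}

backward: COMPATIBLE []; forward: COMPATIBLE []; decoded: {"kind": "LOW", "scores": {"src": true, "b": true}, "id": 250, "price": null, "duration": -7}
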